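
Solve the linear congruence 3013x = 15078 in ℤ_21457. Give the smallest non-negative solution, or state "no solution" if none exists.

First find gcd(3013, 21457):
21457 = 7*3013 + 366
3013 = 8*366 + 85
366 = 4*85 + 26
85 = 3*26 + 7
26 = 3*7 + 5
7 = 1*5 + 2
5 = 2*2 + 1
2 = 2*1 + 0
gcd = 1, so a unique solution mod 21457 exists.
Back-substitute for the Bézout coefficients:
1 = 5 − 2·2
1 = −2·7 + 3·5
1 = 3·26 − 11·7
1 = −11·85 + 36·26
1 = 36·366 − 155·85
1 = −155·3013 + 1276·366
1 = 1276·21457 − 9087·3013
So 3013·(-9087) ≡ 1 (mod 21457), giving 3013⁻¹ ≡ 12370.
x ≡ 3013⁻¹·15078 ≡ 12370·15078 ≡ 10616 (mod 21457).

10616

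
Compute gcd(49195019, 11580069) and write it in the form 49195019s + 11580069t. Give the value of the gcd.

1

Euclidean algorithm:
49195019 = 4·11580069 + 2874743
11580069 = 4·2874743 + 81097
2874743 = 35·81097 + 36348
81097 = 2·36348 + 8401
36348 = 4·8401 + 2744
8401 = 3·2744 + 169
2744 = 16·169 + 40
169 = 4·40 + 9
40 = 4·9 + 4
9 = 2·4 + 1
4 = 4·1 + 0
gcd(49195019, 11580069) = 1.
Back-substituting:
1 = 9 − 2·4
1 = −2·40 + 9·9
1 = 9·169 − 38·40
1 = −38·2744 + 617·169
1 = 617·8401 − 1889·2744
1 = −1889·36348 + 8173·8401
1 = 8173·81097 − 18235·36348
1 = −18235·2874743 + 646398·81097
1 = 646398·11580069 − 2603827·2874743
1 = −2603827·49195019 + 11061706·11580069
So 1 = (-2603827)·49195019 + (11061706)·11580069.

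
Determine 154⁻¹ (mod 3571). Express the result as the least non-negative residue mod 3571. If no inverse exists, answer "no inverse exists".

gcd(3571, 154) by repeated division:
3571 = 23·154 + 29
154 = 5·29 + 9
29 = 3·9 + 2
9 = 4·2 + 1
2 = 2·1 + 0
Since gcd(154, 3571) = 1, back-substitute to write 1 as a combination:
1 = 9 − 4·2
1 = −4·29 + 13·9
1 = 13·154 − 69·29
1 = −69·3571 + 1600·154
So 154·1600 ≡ 1 (mod 3571).

1600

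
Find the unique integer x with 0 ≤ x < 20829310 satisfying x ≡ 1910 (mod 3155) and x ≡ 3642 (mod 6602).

16799130

Write x = 1910 + 3155·k. Then 3155·k ≡ 3642 − 1910 ≡ 1732 (mod 6602).
Need 3155⁻¹ mod 6602. Extended Euclid on (6602, 3155):
6602 = 2*3155 + 292
3155 = 10*292 + 235
292 = 1*235 + 57
235 = 4*57 + 7
57 = 8*7 + 1
7 = 7*1 + 0
Back-substitute:
1 = 57 − 8·7
1 = −8·235 + 33·57
1 = 33·292 − 41·235
1 = −41·3155 + 443·292
1 = 443·6602 − 927·3155
3155⁻¹ ≡ 5675 (mod 6602), so k ≡ 5675·1732 ≡ 5324 (mod 6602).
x = 1910 + 3155·5324 = 16799130.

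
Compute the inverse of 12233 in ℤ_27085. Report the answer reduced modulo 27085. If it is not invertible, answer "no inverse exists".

6567

Extended Euclidean algorithm:
27085 = 2×12233 + 2619
12233 = 4×2619 + 1757
2619 = 1×1757 + 862
1757 = 2×862 + 33
862 = 26×33 + 4
33 = 8×4 + 1
4 = 4×1 + 0
gcd = 1, so the inverse exists. Back-substitute:
1 = 33 − 8·4
1 = −8·862 + 209·33
1 = 209·1757 − 426·862
1 = −426·2619 + 635·1757
1 = 635·12233 − 2966·2619
1 = −2966·27085 + 6567·12233
So 12233·6567 ≡ 1 (mod 27085).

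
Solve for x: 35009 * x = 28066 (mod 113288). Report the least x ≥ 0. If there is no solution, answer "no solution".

98138

First find gcd(35009, 113288):
113288 = 3*35009 + 8261
35009 = 4*8261 + 1965
8261 = 4*1965 + 401
1965 = 4*401 + 361
401 = 1*361 + 40
361 = 9*40 + 1
40 = 40*1 + 0
gcd = 1, so a unique solution mod 113288 exists.
Back-substitute for the Bézout coefficients:
1 = 361 − 9·40
1 = −9·401 + 10·361
1 = 10·1965 − 49·401
1 = −49·8261 + 206·1965
1 = 206·35009 − 873·8261
1 = −873·113288 + 2825·35009
So 35009·(2825) ≡ 1 (mod 113288), giving 35009⁻¹ ≡ 2825.
x ≡ 35009⁻¹·28066 ≡ 2825·28066 ≡ 98138 (mod 113288).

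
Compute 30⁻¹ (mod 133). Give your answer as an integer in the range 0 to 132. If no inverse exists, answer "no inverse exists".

Apply the Euclidean algorithm to 133 and 30:
133 = 4×30 + 13
30 = 2×13 + 4
13 = 3×4 + 1
4 = 4×1 + 0
Since gcd(30, 133) = 1, back-substitute to write 1 as a combination:
1 = 13 − 3·4
1 = −3·30 + 7·13
1 = 7·133 − 31·30
So 30·(-31) ≡ 1 (mod 133), and -31 ≡ 102 (mod 133).

102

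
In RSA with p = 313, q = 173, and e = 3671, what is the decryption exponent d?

25319

φ(n) = (p−1)(q−1) = 312·172 = 53664.
Need d with 3671·d ≡ 1 (mod 53664). Apply the extended Euclidean algorithm:
53664 = 14×3671 + 2270
3671 = 1×2270 + 1401
2270 = 1×1401 + 869
1401 = 1×869 + 532
869 = 1×532 + 337
532 = 1×337 + 195
337 = 1×195 + 142
195 = 1×142 + 53
142 = 2×53 + 36
53 = 1×36 + 17
36 = 2×17 + 2
17 = 8×2 + 1
2 = 2×1 + 0
Back-substitute:
1 = 17 − 8·2
1 = −8·36 + 17·17
1 = 17·53 − 25·36
1 = −25·142 + 67·53
1 = 67·195 − 92·142
1 = −92·337 + 159·195
1 = 159·532 − 251·337
1 = −251·869 + 410·532
1 = 410·1401 − 661·869
1 = −661·2270 + 1071·1401
1 = 1071·3671 − 1732·2270
1 = −1732·53664 + 25319·3671
So 3671·25319 ≡ 1 (mod 53664), hence d = 25319.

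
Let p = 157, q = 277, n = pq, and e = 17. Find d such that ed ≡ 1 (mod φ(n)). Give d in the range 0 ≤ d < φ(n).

17729

φ(n) = (p−1)(q−1) = 156·276 = 43056.
Need d with 17·d ≡ 1 (mod 43056). Apply the extended Euclidean algorithm:
43056 = 2532*17 + 12
17 = 1*12 + 5
12 = 2*5 + 2
5 = 2*2 + 1
2 = 2*1 + 0
Back-substitute:
1 = 5 − 2·2
1 = −2·12 + 5·5
1 = 5·17 − 7·12
1 = −7·43056 + 17729·17
So 17·17729 ≡ 1 (mod 43056), hence d = 17729.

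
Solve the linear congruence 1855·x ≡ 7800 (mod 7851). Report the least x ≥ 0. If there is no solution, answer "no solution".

First find gcd(1855, 7851):
7851 = 4·1855 + 431
1855 = 4·431 + 131
431 = 3·131 + 38
131 = 3·38 + 17
38 = 2·17 + 4
17 = 4·4 + 1
4 = 4·1 + 0
gcd = 1, so a unique solution mod 7851 exists.
Back-substitute for the Bézout coefficients:
1 = 17 − 4·4
1 = −4·38 + 9·17
1 = 9·131 − 31·38
1 = −31·431 + 102·131
1 = 102·1855 − 439·431
1 = −439·7851 + 1858·1855
So 1855·(1858) ≡ 1 (mod 7851), giving 1855⁻¹ ≡ 1858.
x ≡ 1855⁻¹·7800 ≡ 1858·7800 ≡ 7305 (mod 7851).

7305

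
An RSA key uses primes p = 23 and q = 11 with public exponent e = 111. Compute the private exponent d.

φ(n) = (p−1)(q−1) = 22·10 = 220.
Need d with 111·d ≡ 1 (mod 220). Apply the extended Euclidean algorithm:
220 = 1·111 + 109
111 = 1·109 + 2
109 = 54·2 + 1
2 = 2·1 + 0
Back-substitute:
1 = 109 − 54·2
1 = −54·111 + 55·109
1 = 55·220 − 109·111
So 111·(-109) ≡ 1 (mod 220), hence d ≡ -109 ≡ 111 (mod 220).

111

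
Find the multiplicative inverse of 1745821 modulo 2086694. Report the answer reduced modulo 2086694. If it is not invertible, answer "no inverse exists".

Extended Euclidean algorithm:
2086694 = 1·1745821 + 340873
1745821 = 5·340873 + 41456
340873 = 8·41456 + 9225
41456 = 4·9225 + 4556
9225 = 2·4556 + 113
4556 = 40·113 + 36
113 = 3·36 + 5
36 = 7·5 + 1
5 = 5·1 + 0
gcd = 1, so the inverse exists. Back-substitute:
1 = 36 − 7·5
1 = −7·113 + 22·36
1 = 22·4556 − 887·113
1 = −887·9225 + 1796·4556
1 = 1796·41456 − 8071·9225
1 = −8071·340873 + 66364·41456
1 = 66364·1745821 − 339891·340873
1 = −339891·2086694 + 406255·1745821
So 1745821·406255 ≡ 1 (mod 2086694).

406255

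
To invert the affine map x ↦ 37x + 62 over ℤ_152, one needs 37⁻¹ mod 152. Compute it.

Extended Euclidean algorithm:
152 = 4*37 + 4
37 = 9*4 + 1
4 = 4*1 + 0
gcd = 1, so the inverse exists. Back-substitute:
1 = 37 − 9·4
1 = −9·152 + 37·37
So 37·37 ≡ 1 (mod 152).

37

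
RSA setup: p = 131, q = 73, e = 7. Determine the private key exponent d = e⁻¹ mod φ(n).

8023

φ(n) = (p−1)(q−1) = 130·72 = 9360.
Need d with 7·d ≡ 1 (mod 9360). Apply the extended Euclidean algorithm:
9360 = 1337×7 + 1
7 = 7×1 + 0
Back-substitute:
1 = 9360 − 1337·7
So 7·(-1337) ≡ 1 (mod 9360), hence d ≡ -1337 ≡ 8023 (mod 9360).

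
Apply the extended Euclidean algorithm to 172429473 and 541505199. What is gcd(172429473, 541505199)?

Euclidean algorithm:
541505199 = 3·172429473 + 24216780
172429473 = 7·24216780 + 2912013
24216780 = 8·2912013 + 920676
2912013 = 3·920676 + 149985
920676 = 6·149985 + 20766
149985 = 7·20766 + 4623
20766 = 4·4623 + 2274
4623 = 2·2274 + 75
2274 = 30·75 + 24
75 = 3·24 + 3
24 = 8·3 + 0
gcd(172429473, 541505199) = 3.
Back-substituting:
3 = 75 − 3·24
3 = −3·2274 + 91·75
3 = 91·4623 − 185·2274
3 = −185·20766 + 831·4623
3 = 831·149985 − 6002·20766
3 = −6002·920676 + 36843·149985
3 = 36843·2912013 − 116531·920676
3 = −116531·24216780 + 969091·2912013
3 = 969091·172429473 − 6900168·24216780
3 = −6900168·541505199 + 21669595·172429473
So 3 = (-6900168)·541505199 + (21669595)·172429473.

3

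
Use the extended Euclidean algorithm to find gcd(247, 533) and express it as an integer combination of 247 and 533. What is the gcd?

13

Euclidean algorithm:
533 = 2×247 + 39
247 = 6×39 + 13
39 = 3×13 + 0
gcd(247, 533) = 13.
Working backward:
13 = 247 − 6·39
13 = −6·533 + 13·247
So 13 = (-6)·533 + (13)·247.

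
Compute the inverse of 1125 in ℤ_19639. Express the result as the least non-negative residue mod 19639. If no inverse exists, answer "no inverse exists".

Apply the Euclidean algorithm to 19639 and 1125:
19639 = 17·1125 + 514
1125 = 2·514 + 97
514 = 5·97 + 29
97 = 3·29 + 10
29 = 2·10 + 9
10 = 1·9 + 1
9 = 9·1 + 0
The gcd is 1. Working backward:
1 = 10 − 9
1 = −29 + 3·10
1 = 3·97 − 10·29
1 = −10·514 + 53·97
1 = 53·1125 − 116·514
1 = −116·19639 + 2025·1125
So 1125·2025 ≡ 1 (mod 19639).

2025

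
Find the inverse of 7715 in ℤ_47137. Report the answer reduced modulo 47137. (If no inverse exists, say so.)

gcd(47137, 7715) by repeated division:
47137 = 6×7715 + 847
7715 = 9×847 + 92
847 = 9×92 + 19
92 = 4×19 + 16
19 = 1×16 + 3
16 = 5×3 + 1
3 = 3×1 + 0
Since gcd(7715, 47137) = 1, back-substitute to write 1 as a combination:
1 = 16 − 5·3
1 = −5·19 + 6·16
1 = 6·92 − 29·19
1 = −29·847 + 267·92
1 = 267·7715 − 2432·847
1 = −2432·47137 + 14859·7715
So 7715·14859 ≡ 1 (mod 47137).

14859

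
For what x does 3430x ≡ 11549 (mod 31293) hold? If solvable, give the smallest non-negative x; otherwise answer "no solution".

28532

First find gcd(3430, 31293):
31293 = 9·3430 + 423
3430 = 8·423 + 46
423 = 9·46 + 9
46 = 5·9 + 1
9 = 9·1 + 0
gcd = 1, so a unique solution mod 31293 exists.
Back-substitute for the Bézout coefficients:
1 = 46 − 5·9
1 = −5·423 + 46·46
1 = 46·3430 − 373·423
1 = −373·31293 + 3403·3430
So 3430·(3403) ≡ 1 (mod 31293), giving 3430⁻¹ ≡ 3403.
x ≡ 3430⁻¹·11549 ≡ 3403·11549 ≡ 28532 (mod 31293).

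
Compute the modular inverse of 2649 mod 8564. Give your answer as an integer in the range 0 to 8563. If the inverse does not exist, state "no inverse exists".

1041

Apply the Euclidean algorithm to 8564 and 2649:
8564 = 3·2649 + 617
2649 = 4·617 + 181
617 = 3·181 + 74
181 = 2·74 + 33
74 = 2·33 + 8
33 = 4·8 + 1
8 = 8·1 + 0
Since gcd(2649, 8564) = 1, back-substitute to write 1 as a combination:
1 = 33 − 4·8
1 = −4·74 + 9·33
1 = 9·181 − 22·74
1 = −22·617 + 75·181
1 = 75·2649 − 322·617
1 = −322·8564 + 1041·2649
So 2649·1041 ≡ 1 (mod 8564).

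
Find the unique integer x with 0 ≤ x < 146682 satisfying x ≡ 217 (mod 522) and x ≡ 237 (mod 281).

73297

Write x = 217 + 522·k. Then 522·k ≡ 237 − 217 ≡ 20 (mod 281).
Need 522⁻¹ mod 281. Extended Euclid on (281, 241):
281 = 1·241 + 40
241 = 6·40 + 1
40 = 40·1 + 0
Back-substitute:
1 = 241 − 6·40
1 = −6·281 + 7·241
522⁻¹ ≡ 7 (mod 281), so k ≡ 7·20 ≡ 140 (mod 281).
x = 217 + 522·140 = 73297.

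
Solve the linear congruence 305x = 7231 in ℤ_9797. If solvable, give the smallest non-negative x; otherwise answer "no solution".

First find gcd(305, 9797):
9797 = 32*305 + 37
305 = 8*37 + 9
37 = 4*9 + 1
9 = 9*1 + 0
gcd = 1, so a unique solution mod 9797 exists.
Back-substitute for the Bézout coefficients:
1 = 37 − 4·9
1 = −4·305 + 33·37
1 = 33·9797 − 1060·305
So 305·(-1060) ≡ 1 (mod 9797), giving 305⁻¹ ≡ 8737.
x ≡ 305⁻¹·7231 ≡ 8737·7231 ≡ 6191 (mod 9797).

6191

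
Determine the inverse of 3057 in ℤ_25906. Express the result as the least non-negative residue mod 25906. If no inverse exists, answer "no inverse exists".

Extended Euclidean algorithm:
25906 = 8*3057 + 1450
3057 = 2*1450 + 157
1450 = 9*157 + 37
157 = 4*37 + 9
37 = 4*9 + 1
9 = 9*1 + 0
gcd = 1, so the inverse exists. Back-substitute:
1 = 37 − 4·9
1 = −4·157 + 17·37
1 = 17·1450 − 157·157
1 = −157·3057 + 331·1450
1 = 331·25906 − 2805·3057
Hence 3057⁻¹ ≡ -2805 ≡ 23101 (mod 25906).

23101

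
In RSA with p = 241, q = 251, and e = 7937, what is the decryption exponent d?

23873

φ(n) = (p−1)(q−1) = 240·250 = 60000.
Need d with 7937·d ≡ 1 (mod 60000). Apply the extended Euclidean algorithm:
60000 = 7*7937 + 4441
7937 = 1*4441 + 3496
4441 = 1*3496 + 945
3496 = 3*945 + 661
945 = 1*661 + 284
661 = 2*284 + 93
284 = 3*93 + 5
93 = 18*5 + 3
5 = 1*3 + 2
3 = 1*2 + 1
2 = 2*1 + 0
Back-substitute:
1 = 3 − 2
1 = −5 + 2·3
1 = 2·93 − 37·5
1 = −37·284 + 113·93
1 = 113·661 − 263·284
1 = −263·945 + 376·661
1 = 376·3496 − 1391·945
1 = −1391·4441 + 1767·3496
1 = 1767·7937 − 3158·4441
1 = −3158·60000 + 23873·7937
So 7937·23873 ≡ 1 (mod 60000), hence d = 23873.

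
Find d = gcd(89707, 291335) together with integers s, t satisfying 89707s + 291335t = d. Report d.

Apply Euclid's algorithm to 291335 and 89707:
291335 = 3·89707 + 22214
89707 = 4·22214 + 851
22214 = 26·851 + 88
851 = 9·88 + 59
88 = 1·59 + 29
59 = 2·29 + 1
29 = 29·1 + 0
gcd(89707, 291335) = 1.
Back-substituting:
1 = 59 − 2·29
1 = −2·88 + 3·59
1 = 3·851 − 29·88
1 = −29·22214 + 757·851
1 = 757·89707 − 3057·22214
1 = −3057·291335 + 9928·89707
So 1 = (-3057)·291335 + (9928)·89707.

1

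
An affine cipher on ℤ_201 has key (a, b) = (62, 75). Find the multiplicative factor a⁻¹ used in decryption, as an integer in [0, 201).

107

Run Euclid on (201, 62):
201 = 3×62 + 15
62 = 4×15 + 2
15 = 7×2 + 1
2 = 2×1 + 0
Since gcd(62, 201) = 1, back-substitute to write 1 as a combination:
1 = 15 − 7·2
1 = −7·62 + 29·15
1 = 29·201 − 94·62
So 62·(-94) ≡ 1 (mod 201), and -94 ≡ 107 (mod 201).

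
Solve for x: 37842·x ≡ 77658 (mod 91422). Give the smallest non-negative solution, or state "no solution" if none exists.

First find gcd(37842, 91422):
91422 = 2*37842 + 15738
37842 = 2*15738 + 6366
15738 = 2*6366 + 3006
6366 = 2*3006 + 354
3006 = 8*354 + 174
354 = 2*174 + 6
174 = 29*6 + 0
gcd = 6 and 6 | 77658, so solutions exist. Divide through by 6: 6307x ≡ 12943 (mod 15237).
Now find 6307⁻¹ mod 15237:
15237 = 2*6307 + 2623
6307 = 2*2623 + 1061
2623 = 2*1061 + 501
1061 = 2*501 + 59
501 = 8*59 + 29
59 = 2*29 + 1
29 = 29*1 + 0
Back-substitute:
1 = 59 − 2·29
1 = −2·501 + 17·59
1 = 17·1061 − 36·501
1 = −36·2623 + 89·1061
1 = 89·6307 − 214·2623
1 = −214·15237 + 517·6307
So 6307⁻¹ ≡ 517 (mod 15237).
Then x ≡ 517·12943 ≡ 2488 (mod 15237); the smallest non-negative solution is x = 2488.

2488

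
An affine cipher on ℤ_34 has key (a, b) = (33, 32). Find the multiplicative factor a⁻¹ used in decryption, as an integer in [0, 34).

33

gcd(34, 33) by repeated division:
34 = 1*33 + 1
33 = 33*1 + 0
The gcd is 1. Working backward:
1 = 34 − 33
Hence 33⁻¹ ≡ -1 ≡ 33 (mod 34).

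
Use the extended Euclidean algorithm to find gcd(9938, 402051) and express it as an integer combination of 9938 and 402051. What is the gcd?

1

Euclidean algorithm:
402051 = 40×9938 + 4531
9938 = 2×4531 + 876
4531 = 5×876 + 151
876 = 5×151 + 121
151 = 1×121 + 30
121 = 4×30 + 1
30 = 30×1 + 0
gcd(9938, 402051) = 1.
Back-substituting:
1 = 121 − 4·30
1 = −4·151 + 5·121
1 = 5·876 − 29·151
1 = −29·4531 + 150·876
1 = 150·9938 − 329·4531
1 = −329·402051 + 13310·9938
So 1 = (-329)·402051 + (13310)·9938.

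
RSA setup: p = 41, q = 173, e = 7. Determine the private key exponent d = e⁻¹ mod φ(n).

φ(n) = (p−1)(q−1) = 40·172 = 6880.
Need d with 7·d ≡ 1 (mod 6880). Apply the extended Euclidean algorithm:
6880 = 982*7 + 6
7 = 1*6 + 1
6 = 6*1 + 0
Back-substitute:
1 = 7 − 6
1 = −6880 + 983·7
So 7·983 ≡ 1 (mod 6880), hence d = 983.

983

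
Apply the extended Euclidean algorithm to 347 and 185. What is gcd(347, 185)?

1

Repeated division:
347 = 1×185 + 162
185 = 1×162 + 23
162 = 7×23 + 1
23 = 23×1 + 0
gcd(347, 185) = 1.
Express as a combination:
1 = 162 − 7·23
1 = −7·185 + 8·162
1 = 8·347 − 15·185
So 1 = (8)·347 + (-15)·185.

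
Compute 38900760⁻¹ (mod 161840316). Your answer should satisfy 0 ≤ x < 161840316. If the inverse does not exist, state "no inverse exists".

Compute gcd(38900760, 161840316):
161840316 = 4*38900760 + 6237276
38900760 = 6*6237276 + 1477104
6237276 = 4*1477104 + 328860
1477104 = 4*328860 + 161664
328860 = 2*161664 + 5532
161664 = 29*5532 + 1236
5532 = 4*1236 + 588
1236 = 2*588 + 60
588 = 9*60 + 48
60 = 1*48 + 12
48 = 4*12 + 0
Since gcd = 12 > 1, 38900760 is not a unit mod 161840316.

no inverse exists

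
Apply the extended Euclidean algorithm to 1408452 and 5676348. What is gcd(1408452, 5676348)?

Repeated division:
5676348 = 4*1408452 + 42540
1408452 = 33*42540 + 4632
42540 = 9*4632 + 852
4632 = 5*852 + 372
852 = 2*372 + 108
372 = 3*108 + 48
108 = 2*48 + 12
48 = 4*12 + 0
gcd(1408452, 5676348) = 12.
Working backward:
12 = 108 − 2·48
12 = −2·372 + 7·108
12 = 7·852 − 16·372
12 = −16·4632 + 87·852
12 = 87·42540 − 799·4632
12 = −799·1408452 + 26454·42540
12 = 26454·5676348 − 106615·1408452
So 12 = (26454)·5676348 + (-106615)·1408452.

12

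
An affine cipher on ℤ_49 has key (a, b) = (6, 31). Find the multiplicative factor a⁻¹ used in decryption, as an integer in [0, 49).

41

Apply the Euclidean algorithm to 49 and 6:
49 = 8·6 + 1
6 = 6·1 + 0
The gcd is 1. Working backward:
1 = 49 − 8·6
So 6·(-8) ≡ 1 (mod 49), and -8 ≡ 41 (mod 49).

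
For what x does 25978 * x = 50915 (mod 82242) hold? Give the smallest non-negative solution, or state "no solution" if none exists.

gcd(25978, 82242):
82242 = 3×25978 + 4308
25978 = 6×4308 + 130
4308 = 33×130 + 18
130 = 7×18 + 4
18 = 4×4 + 2
4 = 2×2 + 0
gcd = 2, but 2 ∤ 50915, so the congruence has no solution.

no solution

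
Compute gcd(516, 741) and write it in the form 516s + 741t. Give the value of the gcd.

3

Euclidean algorithm:
741 = 1·516 + 225
516 = 2·225 + 66
225 = 3·66 + 27
66 = 2·27 + 12
27 = 2·12 + 3
12 = 4·3 + 0
gcd(516, 741) = 3.
Back-substituting:
3 = 27 − 2·12
3 = −2·66 + 5·27
3 = 5·225 − 17·66
3 = −17·516 + 39·225
3 = 39·741 − 56·516
So 3 = (39)·741 + (-56)·516.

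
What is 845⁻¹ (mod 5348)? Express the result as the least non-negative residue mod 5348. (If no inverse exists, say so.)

Extended Euclidean algorithm:
5348 = 6*845 + 278
845 = 3*278 + 11
278 = 25*11 + 3
11 = 3*3 + 2
3 = 1*2 + 1
2 = 2*1 + 0
gcd = 1, so the inverse exists. Back-substitute:
1 = 3 − 2
1 = −11 + 4·3
1 = 4·278 − 101·11
1 = −101·845 + 307·278
1 = 307·5348 − 1943·845
Thus 845·(-1943) ≡ 1 (mod 5348); reducing, -1943 mod 5348 = 3405.

3405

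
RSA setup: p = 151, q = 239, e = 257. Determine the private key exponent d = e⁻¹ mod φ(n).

26393

φ(n) = (p−1)(q−1) = 150·238 = 35700.
Need d with 257·d ≡ 1 (mod 35700). Apply the extended Euclidean algorithm:
35700 = 138×257 + 234
257 = 1×234 + 23
234 = 10×23 + 4
23 = 5×4 + 3
4 = 1×3 + 1
3 = 3×1 + 0
Back-substitute:
1 = 4 − 3
1 = −23 + 6·4
1 = 6·234 − 61·23
1 = −61·257 + 67·234
1 = 67·35700 − 9307·257
So 257·(-9307) ≡ 1 (mod 35700), hence d ≡ -9307 ≡ 26393 (mod 35700).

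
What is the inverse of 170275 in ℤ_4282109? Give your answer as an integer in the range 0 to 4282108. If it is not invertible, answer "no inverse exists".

Extended Euclidean algorithm:
4282109 = 25×170275 + 25234
170275 = 6×25234 + 18871
25234 = 1×18871 + 6363
18871 = 2×6363 + 6145
6363 = 1×6145 + 218
6145 = 28×218 + 41
218 = 5×41 + 13
41 = 3×13 + 2
13 = 6×2 + 1
2 = 2×1 + 0
Since gcd(170275, 4282109) = 1, back-substitute to write 1 as a combination:
1 = 13 − 6·2
1 = −6·41 + 19·13
1 = 19·218 − 101·41
1 = −101·6145 + 2847·218
1 = 2847·6363 − 2948·6145
1 = −2948·18871 + 8743·6363
1 = 8743·25234 − 11691·18871
1 = −11691·170275 + 78889·25234
1 = 78889·4282109 − 1983916·170275
Thus 170275·(-1983916) ≡ 1 (mod 4282109); reducing, -1983916 mod 4282109 = 2298193.

2298193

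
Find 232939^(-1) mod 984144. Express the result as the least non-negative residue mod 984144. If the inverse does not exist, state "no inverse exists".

no inverse exists

Euclidean algorithm on 984144, 232939:
984144 = 4·232939 + 52388
232939 = 4·52388 + 23387
52388 = 2·23387 + 5614
23387 = 4·5614 + 931
5614 = 6·931 + 28
931 = 33·28 + 7
28 = 4·7 + 0
Since gcd = 7 > 1, 232939 is not a unit mod 984144.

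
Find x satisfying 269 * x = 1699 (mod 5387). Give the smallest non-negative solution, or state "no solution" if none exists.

First find gcd(269, 5387):
5387 = 20*269 + 7
269 = 38*7 + 3
7 = 2*3 + 1
3 = 3*1 + 0
gcd = 1, so a unique solution mod 5387 exists.
Back-substitute for the Bézout coefficients:
1 = 7 − 2·3
1 = −2·269 + 77·7
1 = 77·5387 − 1542·269
So 269·(-1542) ≡ 1 (mod 5387), giving 269⁻¹ ≡ 3845.
x ≡ 269⁻¹·1699 ≡ 3845·1699 ≡ 3611 (mod 5387).

3611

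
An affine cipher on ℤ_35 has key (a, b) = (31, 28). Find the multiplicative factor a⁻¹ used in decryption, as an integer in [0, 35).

Run Euclid on (35, 31):
35 = 1·31 + 4
31 = 7·4 + 3
4 = 1·3 + 1
3 = 3·1 + 0
Since gcd(31, 35) = 1, back-substitute to write 1 as a combination:
1 = 4 − 3
1 = −31 + 8·4
1 = 8·35 − 9·31
Hence 31⁻¹ ≡ -9 ≡ 26 (mod 35).

26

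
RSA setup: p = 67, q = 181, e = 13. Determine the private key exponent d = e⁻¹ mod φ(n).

φ(n) = (p−1)(q−1) = 66·180 = 11880.
Need d with 13·d ≡ 1 (mod 11880). Apply the extended Euclidean algorithm:
11880 = 913*13 + 11
13 = 1*11 + 2
11 = 5*2 + 1
2 = 2*1 + 0
Back-substitute:
1 = 11 − 5·2
1 = −5·13 + 6·11
1 = 6·11880 − 5483·13
So 13·(-5483) ≡ 1 (mod 11880), hence d ≡ -5483 ≡ 6397 (mod 11880).

6397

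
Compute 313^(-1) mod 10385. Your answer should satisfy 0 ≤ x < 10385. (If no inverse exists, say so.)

gcd(10385, 313) by repeated division:
10385 = 33×313 + 56
313 = 5×56 + 33
56 = 1×33 + 23
33 = 1×23 + 10
23 = 2×10 + 3
10 = 3×3 + 1
3 = 3×1 + 0
The gcd is 1. Working backward:
1 = 10 − 3·3
1 = −3·23 + 7·10
1 = 7·33 − 10·23
1 = −10·56 + 17·33
1 = 17·313 − 95·56
1 = −95·10385 + 3152·313
So 313·3152 ≡ 1 (mod 10385).

3152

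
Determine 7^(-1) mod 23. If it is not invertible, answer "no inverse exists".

10

Extended Euclidean algorithm:
23 = 3×7 + 2
7 = 3×2 + 1
2 = 2×1 + 0
Since gcd(7, 23) = 1, back-substitute to write 1 as a combination:
1 = 7 − 3·2
1 = −3·23 + 10·7
So 7·10 ≡ 1 (mod 23).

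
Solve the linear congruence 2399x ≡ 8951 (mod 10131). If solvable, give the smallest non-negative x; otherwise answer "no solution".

9193

First find gcd(2399, 10131):
10131 = 4×2399 + 535
2399 = 4×535 + 259
535 = 2×259 + 17
259 = 15×17 + 4
17 = 4×4 + 1
4 = 4×1 + 0
gcd = 1, so a unique solution mod 10131 exists.
Back-substitute for the Bézout coefficients:
1 = 17 − 4·4
1 = −4·259 + 61·17
1 = 61·535 − 126·259
1 = −126·2399 + 565·535
1 = 565·10131 − 2386·2399
So 2399·(-2386) ≡ 1 (mod 10131), giving 2399⁻¹ ≡ 7745.
x ≡ 2399⁻¹·8951 ≡ 7745·8951 ≡ 9193 (mod 10131).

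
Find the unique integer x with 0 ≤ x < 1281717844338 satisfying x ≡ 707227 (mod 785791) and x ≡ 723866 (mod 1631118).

Write x = 707227 + 785791·k. Then 785791·k ≡ 723866 − 707227 ≡ 16639 (mod 1631118).
Need 785791⁻¹ mod 1631118. Extended Euclid on (1631118, 785791):
1631118 = 2*785791 + 59536
785791 = 13*59536 + 11823
59536 = 5*11823 + 421
11823 = 28*421 + 35
421 = 12*35 + 1
35 = 35*1 + 0
Back-substitute:
1 = 421 − 12·35
1 = −12·11823 + 337·421
1 = 337·59536 − 1697·11823
1 = −1697·785791 + 22398·59536
1 = 22398·1631118 − 46493·785791
785791⁻¹ ≡ 1584625 (mod 1631118), so k ≡ 1584625·16639 ≡ 1184023 (mod 1631118).
x = 707227 + 785791·1184023 = 930395324420.

930395324420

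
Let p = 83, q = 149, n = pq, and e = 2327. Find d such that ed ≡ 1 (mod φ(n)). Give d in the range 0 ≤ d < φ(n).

10295

φ(n) = (p−1)(q−1) = 82·148 = 12136.
Need d with 2327·d ≡ 1 (mod 12136). Apply the extended Euclidean algorithm:
12136 = 5·2327 + 501
2327 = 4·501 + 323
501 = 1·323 + 178
323 = 1·178 + 145
178 = 1·145 + 33
145 = 4·33 + 13
33 = 2·13 + 7
13 = 1·7 + 6
7 = 1·6 + 1
6 = 6·1 + 0
Back-substitute:
1 = 7 − 6
1 = −13 + 2·7
1 = 2·33 − 5·13
1 = −5·145 + 22·33
1 = 22·178 − 27·145
1 = −27·323 + 49·178
1 = 49·501 − 76·323
1 = −76·2327 + 353·501
1 = 353·12136 − 1841·2327
So 2327·(-1841) ≡ 1 (mod 12136), hence d ≡ -1841 ≡ 10295 (mod 12136).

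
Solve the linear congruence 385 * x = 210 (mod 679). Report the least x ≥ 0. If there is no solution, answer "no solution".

27

First find gcd(385, 679):
679 = 1×385 + 294
385 = 1×294 + 91
294 = 3×91 + 21
91 = 4×21 + 7
21 = 3×7 + 0
gcd = 7 and 7 | 210, so solutions exist. Divide through by 7: 55x ≡ 30 (mod 97).
Now find 55⁻¹ mod 97:
97 = 1×55 + 42
55 = 1×42 + 13
42 = 3×13 + 3
13 = 4×3 + 1
3 = 3×1 + 0
Back-substitute:
1 = 13 − 4·3
1 = −4·42 + 13·13
1 = 13·55 − 17·42
1 = −17·97 + 30·55
So 55⁻¹ ≡ 30 (mod 97).
Then x ≡ 30·30 ≡ 27 (mod 97); the smallest non-negative solution is x = 27.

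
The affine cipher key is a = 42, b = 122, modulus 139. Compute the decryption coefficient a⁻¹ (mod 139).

gcd(139, 42) by repeated division:
139 = 3*42 + 13
42 = 3*13 + 3
13 = 4*3 + 1
3 = 3*1 + 0
gcd = 1, so the inverse exists. Back-substitute:
1 = 13 − 4·3
1 = −4·42 + 13·13
1 = 13·139 − 43·42
So 42·(-43) ≡ 1 (mod 139), and -43 ≡ 96 (mod 139).

96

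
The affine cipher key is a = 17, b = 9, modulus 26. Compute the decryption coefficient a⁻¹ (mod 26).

23

Extended Euclidean algorithm:
26 = 1×17 + 9
17 = 1×9 + 8
9 = 1×8 + 1
8 = 8×1 + 0
gcd = 1, so the inverse exists. Back-substitute:
1 = 9 − 8
1 = −17 + 2·9
1 = 2·26 − 3·17
Thus 17·(-3) ≡ 1 (mod 26); reducing, -3 mod 26 = 23.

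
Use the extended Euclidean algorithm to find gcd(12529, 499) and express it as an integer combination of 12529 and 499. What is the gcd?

Apply Euclid's algorithm to 12529 and 499:
12529 = 25*499 + 54
499 = 9*54 + 13
54 = 4*13 + 2
13 = 6*2 + 1
2 = 2*1 + 0
gcd(12529, 499) = 1.
Express as a combination:
1 = 13 − 6·2
1 = −6·54 + 25·13
1 = 25·499 − 231·54
1 = −231·12529 + 5800·499
So 1 = (-231)·12529 + (5800)·499.

1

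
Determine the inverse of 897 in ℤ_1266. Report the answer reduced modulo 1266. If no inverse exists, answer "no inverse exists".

Euclidean algorithm on 1266, 897:
1266 = 1·897 + 369
897 = 2·369 + 159
369 = 2·159 + 51
159 = 3·51 + 6
51 = 8·6 + 3
6 = 2·3 + 0
The gcd is 3, not 1, hence no inverse exists.

no inverse exists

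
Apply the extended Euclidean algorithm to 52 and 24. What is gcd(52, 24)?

Euclidean algorithm:
52 = 2·24 + 4
24 = 6·4 + 0
gcd(52, 24) = 4.
Express as a combination:
4 = 52 − 2·24
So 4 = (1)·52 + (-2)·24.

4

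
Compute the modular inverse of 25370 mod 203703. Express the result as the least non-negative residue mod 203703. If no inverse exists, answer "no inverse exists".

47156

Extended Euclidean algorithm:
203703 = 8×25370 + 743
25370 = 34×743 + 108
743 = 6×108 + 95
108 = 1×95 + 13
95 = 7×13 + 4
13 = 3×4 + 1
4 = 4×1 + 0
The gcd is 1. Working backward:
1 = 13 − 3·4
1 = −3·95 + 22·13
1 = 22·108 − 25·95
1 = −25·743 + 172·108
1 = 172·25370 − 5873·743
1 = −5873·203703 + 47156·25370
So 25370·47156 ≡ 1 (mod 203703).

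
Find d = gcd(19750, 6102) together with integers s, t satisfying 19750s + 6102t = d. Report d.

Apply Euclid's algorithm to 19750 and 6102:
19750 = 3*6102 + 1444
6102 = 4*1444 + 326
1444 = 4*326 + 140
326 = 2*140 + 46
140 = 3*46 + 2
46 = 23*2 + 0
gcd(19750, 6102) = 2.
Express as a combination:
2 = 140 − 3·46
2 = −3·326 + 7·140
2 = 7·1444 − 31·326
2 = −31·6102 + 131·1444
2 = 131·19750 − 424·6102
So 2 = (131)·19750 + (-424)·6102.

2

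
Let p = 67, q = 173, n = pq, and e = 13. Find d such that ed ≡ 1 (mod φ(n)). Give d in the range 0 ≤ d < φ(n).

φ(n) = (p−1)(q−1) = 66·172 = 11352.
Need d with 13·d ≡ 1 (mod 11352). Apply the extended Euclidean algorithm:
11352 = 873×13 + 3
13 = 4×3 + 1
3 = 3×1 + 0
Back-substitute:
1 = 13 − 4·3
1 = −4·11352 + 3493·13
So 13·3493 ≡ 1 (mod 11352), hence d = 3493.

3493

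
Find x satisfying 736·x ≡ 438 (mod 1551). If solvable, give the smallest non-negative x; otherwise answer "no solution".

519

First find gcd(736, 1551):
1551 = 2×736 + 79
736 = 9×79 + 25
79 = 3×25 + 4
25 = 6×4 + 1
4 = 4×1 + 0
gcd = 1, so a unique solution mod 1551 exists.
Back-substitute for the Bézout coefficients:
1 = 25 − 6·4
1 = −6·79 + 19·25
1 = 19·736 − 177·79
1 = −177·1551 + 373·736
So 736·(373) ≡ 1 (mod 1551), giving 736⁻¹ ≡ 373.
x ≡ 736⁻¹·438 ≡ 373·438 ≡ 519 (mod 1551).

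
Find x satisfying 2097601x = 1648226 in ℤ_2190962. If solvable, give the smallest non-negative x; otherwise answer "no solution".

First find gcd(2097601, 2190962):
2190962 = 1×2097601 + 93361
2097601 = 22×93361 + 43659
93361 = 2×43659 + 6043
43659 = 7×6043 + 1358
6043 = 4×1358 + 611
1358 = 2×611 + 136
611 = 4×136 + 67
136 = 2×67 + 2
67 = 33×2 + 1
2 = 2×1 + 0
gcd = 1, so a unique solution mod 2190962 exists.
Back-substitute for the Bézout coefficients:
1 = 67 − 33·2
1 = −33·136 + 67·67
1 = 67·611 − 301·136
1 = −301·1358 + 669·611
1 = 669·6043 − 2977·1358
1 = −2977·43659 + 21508·6043
1 = 21508·93361 − 45993·43659
1 = −45993·2097601 + 1033354·93361
1 = 1033354·2190962 − 1079347·2097601
So 2097601·(-1079347) ≡ 1 (mod 2190962), giving 2097601⁻¹ ≡ 1111615.
x ≡ 2097601⁻¹·1648226 ≡ 1111615·1648226 ≡ 772490 (mod 2190962).

772490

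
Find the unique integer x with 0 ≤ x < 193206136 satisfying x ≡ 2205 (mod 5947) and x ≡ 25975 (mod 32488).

Write x = 2205 + 5947·k. Then 5947·k ≡ 25975 − 2205 ≡ 23770 (mod 32488).
Need 5947⁻¹ mod 32488. Extended Euclid on (32488, 5947):
32488 = 5×5947 + 2753
5947 = 2×2753 + 441
2753 = 6×441 + 107
441 = 4×107 + 13
107 = 8×13 + 3
13 = 4×3 + 1
3 = 3×1 + 0
Back-substitute:
1 = 13 − 4·3
1 = −4·107 + 33·13
1 = 33·441 − 136·107
1 = −136·2753 + 849·441
1 = 849·5947 − 1834·2753
1 = −1834·32488 + 10019·5947
5947⁻¹ ≡ 10019 (mod 32488), so k ≡ 10019·23770 ≡ 14590 (mod 32488).
x = 2205 + 5947·14590 = 86768935.

86768935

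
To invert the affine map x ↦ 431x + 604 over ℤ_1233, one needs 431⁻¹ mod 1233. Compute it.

1007

gcd(1233, 431) by repeated division:
1233 = 2·431 + 371
431 = 1·371 + 60
371 = 6·60 + 11
60 = 5·11 + 5
11 = 2·5 + 1
5 = 5·1 + 0
Since gcd(431, 1233) = 1, back-substitute to write 1 as a combination:
1 = 11 − 2·5
1 = −2·60 + 11·11
1 = 11·371 − 68·60
1 = −68·431 + 79·371
1 = 79·1233 − 226·431
Thus 431·(-226) ≡ 1 (mod 1233); reducing, -226 mod 1233 = 1007.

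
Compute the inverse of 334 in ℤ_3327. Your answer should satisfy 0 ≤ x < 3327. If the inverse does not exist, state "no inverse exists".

Apply the Euclidean algorithm to 3327 and 334:
3327 = 9×334 + 321
334 = 1×321 + 13
321 = 24×13 + 9
13 = 1×9 + 4
9 = 2×4 + 1
4 = 4×1 + 0
The gcd is 1. Working backward:
1 = 9 − 2·4
1 = −2·13 + 3·9
1 = 3·321 − 74·13
1 = −74·334 + 77·321
1 = 77·3327 − 767·334
Thus 334·(-767) ≡ 1 (mod 3327); reducing, -767 mod 3327 = 2560.

2560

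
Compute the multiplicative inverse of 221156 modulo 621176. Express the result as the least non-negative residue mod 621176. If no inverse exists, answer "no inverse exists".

Euclidean algorithm on 621176, 221156:
621176 = 2*221156 + 178864
221156 = 1*178864 + 42292
178864 = 4*42292 + 9696
42292 = 4*9696 + 3508
9696 = 2*3508 + 2680
3508 = 1*2680 + 828
2680 = 3*828 + 196
828 = 4*196 + 44
196 = 4*44 + 20
44 = 2*20 + 4
20 = 5*4 + 0
The gcd is 4, not 1, hence no inverse exists.

no inverse exists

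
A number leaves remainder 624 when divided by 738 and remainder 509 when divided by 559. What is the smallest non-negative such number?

255972

Write x = 624 + 738·k. Then 738·k ≡ 509 − 624 ≡ 444 (mod 559).
Need 738⁻¹ mod 559. Extended Euclid on (559, 179):
559 = 3×179 + 22
179 = 8×22 + 3
22 = 7×3 + 1
3 = 3×1 + 0
Back-substitute:
1 = 22 − 7·3
1 = −7·179 + 57·22
1 = 57·559 − 178·179
738⁻¹ ≡ 381 (mod 559), so k ≡ 381·444 ≡ 346 (mod 559).
x = 624 + 738·346 = 255972.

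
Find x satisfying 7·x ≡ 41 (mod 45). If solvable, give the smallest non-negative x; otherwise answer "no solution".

First find gcd(7, 45):
45 = 6·7 + 3
7 = 2·3 + 1
3 = 3·1 + 0
gcd = 1, so a unique solution mod 45 exists.
Back-substitute for the Bézout coefficients:
1 = 7 − 2·3
1 = −2·45 + 13·7
So 7·(13) ≡ 1 (mod 45), giving 7⁻¹ ≡ 13.
x ≡ 7⁻¹·41 ≡ 13·41 ≡ 38 (mod 45).

38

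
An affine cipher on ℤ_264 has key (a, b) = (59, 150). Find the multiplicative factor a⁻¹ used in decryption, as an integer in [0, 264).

179

Apply the Euclidean algorithm to 264 and 59:
264 = 4·59 + 28
59 = 2·28 + 3
28 = 9·3 + 1
3 = 3·1 + 0
Since gcd(59, 264) = 1, back-substitute to write 1 as a combination:
1 = 28 − 9·3
1 = −9·59 + 19·28
1 = 19·264 − 85·59
Hence 59⁻¹ ≡ -85 ≡ 179 (mod 264).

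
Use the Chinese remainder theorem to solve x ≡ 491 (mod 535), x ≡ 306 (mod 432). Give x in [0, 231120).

78066

Write x = 491 + 535·k. Then 535·k ≡ 306 − 491 ≡ 247 (mod 432).
Need 535⁻¹ mod 432. Extended Euclid on (432, 103):
432 = 4×103 + 20
103 = 5×20 + 3
20 = 6×3 + 2
3 = 1×2 + 1
2 = 2×1 + 0
Back-substitute:
1 = 3 − 2
1 = −20 + 7·3
1 = 7·103 − 36·20
1 = −36·432 + 151·103
535⁻¹ ≡ 151 (mod 432), so k ≡ 151·247 ≡ 145 (mod 432).
x = 491 + 535·145 = 78066.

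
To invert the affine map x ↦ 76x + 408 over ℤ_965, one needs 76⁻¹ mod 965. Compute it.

Run Euclid on (965, 76):
965 = 12·76 + 53
76 = 1·53 + 23
53 = 2·23 + 7
23 = 3·7 + 2
7 = 3·2 + 1
2 = 2·1 + 0
gcd = 1, so the inverse exists. Back-substitute:
1 = 7 − 3·2
1 = −3·23 + 10·7
1 = 10·53 − 23·23
1 = −23·76 + 33·53
1 = 33·965 − 419·76
So 76·(-419) ≡ 1 (mod 965), and -419 ≡ 546 (mod 965).

546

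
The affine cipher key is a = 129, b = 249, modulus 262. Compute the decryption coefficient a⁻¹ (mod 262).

Extended Euclidean algorithm:
262 = 2·129 + 4
129 = 32·4 + 1
4 = 4·1 + 0
Since gcd(129, 262) = 1, back-substitute to write 1 as a combination:
1 = 129 − 32·4
1 = −32·262 + 65·129
So 129·65 ≡ 1 (mod 262).

65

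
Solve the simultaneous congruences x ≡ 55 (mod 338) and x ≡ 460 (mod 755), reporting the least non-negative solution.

Write x = 55 + 338·k. Then 338·k ≡ 460 − 55 ≡ 405 (mod 755).
Need 338⁻¹ mod 755. Extended Euclid on (755, 338):
755 = 2*338 + 79
338 = 4*79 + 22
79 = 3*22 + 13
22 = 1*13 + 9
13 = 1*9 + 4
9 = 2*4 + 1
4 = 4*1 + 0
Back-substitute:
1 = 9 − 2·4
1 = −2·13 + 3·9
1 = 3·22 − 5·13
1 = −5·79 + 18·22
1 = 18·338 − 77·79
1 = −77·755 + 172·338
338⁻¹ ≡ 172 (mod 755), so k ≡ 172·405 ≡ 200 (mod 755).
x = 55 + 338·200 = 67655.

67655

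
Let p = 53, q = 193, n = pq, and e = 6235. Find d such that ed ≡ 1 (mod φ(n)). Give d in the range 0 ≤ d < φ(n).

1747

φ(n) = (p−1)(q−1) = 52·192 = 9984.
Need d with 6235·d ≡ 1 (mod 9984). Apply the extended Euclidean algorithm:
9984 = 1×6235 + 3749
6235 = 1×3749 + 2486
3749 = 1×2486 + 1263
2486 = 1×1263 + 1223
1263 = 1×1223 + 40
1223 = 30×40 + 23
40 = 1×23 + 17
23 = 1×17 + 6
17 = 2×6 + 5
6 = 1×5 + 1
5 = 5×1 + 0
Back-substitute:
1 = 6 − 5
1 = −17 + 3·6
1 = 3·23 − 4·17
1 = −4·40 + 7·23
1 = 7·1223 − 214·40
1 = −214·1263 + 221·1223
1 = 221·2486 − 435·1263
1 = −435·3749 + 656·2486
1 = 656·6235 − 1091·3749
1 = −1091·9984 + 1747·6235
So 6235·1747 ≡ 1 (mod 9984), hence d = 1747.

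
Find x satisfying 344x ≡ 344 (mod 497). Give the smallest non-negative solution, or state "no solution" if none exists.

1

First find gcd(344, 497):
497 = 1×344 + 153
344 = 2×153 + 38
153 = 4×38 + 1
38 = 38×1 + 0
gcd = 1, so a unique solution mod 497 exists.
Back-substitute for the Bézout coefficients:
1 = 153 − 4·38
1 = −4·344 + 9·153
1 = 9·497 − 13·344
So 344·(-13) ≡ 1 (mod 497), giving 344⁻¹ ≡ 484.
x ≡ 344⁻¹·344 ≡ 484·344 ≡ 1 (mod 497).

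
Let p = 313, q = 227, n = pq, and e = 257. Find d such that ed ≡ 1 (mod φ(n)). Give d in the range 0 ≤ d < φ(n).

φ(n) = (p−1)(q−1) = 312·226 = 70512.
Need d with 257·d ≡ 1 (mod 70512). Apply the extended Euclidean algorithm:
70512 = 274·257 + 94
257 = 2·94 + 69
94 = 1·69 + 25
69 = 2·25 + 19
25 = 1·19 + 6
19 = 3·6 + 1
6 = 6·1 + 0
Back-substitute:
1 = 19 − 3·6
1 = −3·25 + 4·19
1 = 4·69 − 11·25
1 = −11·94 + 15·69
1 = 15·257 − 41·94
1 = −41·70512 + 11249·257
So 257·11249 ≡ 1 (mod 70512), hence d = 11249.

11249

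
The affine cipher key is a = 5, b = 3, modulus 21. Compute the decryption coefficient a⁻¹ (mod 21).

Extended Euclidean algorithm:
21 = 4*5 + 1
5 = 5*1 + 0
The gcd is 1. Working backward:
1 = 21 − 4·5
Hence 5⁻¹ ≡ -4 ≡ 17 (mod 21).

17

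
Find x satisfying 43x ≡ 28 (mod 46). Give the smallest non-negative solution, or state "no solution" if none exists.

First find gcd(43, 46):
46 = 1×43 + 3
43 = 14×3 + 1
3 = 3×1 + 0
gcd = 1, so a unique solution mod 46 exists.
Back-substitute for the Bézout coefficients:
1 = 43 − 14·3
1 = −14·46 + 15·43
So 43·(15) ≡ 1 (mod 46), giving 43⁻¹ ≡ 15.
x ≡ 43⁻¹·28 ≡ 15·28 ≡ 6 (mod 46).

6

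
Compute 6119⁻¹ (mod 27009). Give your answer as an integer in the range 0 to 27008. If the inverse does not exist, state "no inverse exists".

Run Euclid on (27009, 6119):
27009 = 4·6119 + 2533
6119 = 2·2533 + 1053
2533 = 2·1053 + 427
1053 = 2·427 + 199
427 = 2·199 + 29
199 = 6·29 + 25
29 = 1·25 + 4
25 = 6·4 + 1
4 = 4·1 + 0
Since gcd(6119, 27009) = 1, back-substitute to write 1 as a combination:
1 = 25 − 6·4
1 = −6·29 + 7·25
1 = 7·199 − 48·29
1 = −48·427 + 103·199
1 = 103·1053 − 254·427
1 = −254·2533 + 611·1053
1 = 611·6119 − 1476·2533
1 = −1476·27009 + 6515·6119
So 6119·6515 ≡ 1 (mod 27009).

6515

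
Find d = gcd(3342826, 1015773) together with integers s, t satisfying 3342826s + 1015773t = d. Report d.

1

Apply Euclid's algorithm to 3342826 and 1015773:
3342826 = 3*1015773 + 295507
1015773 = 3*295507 + 129252
295507 = 2*129252 + 37003
129252 = 3*37003 + 18243
37003 = 2*18243 + 517
18243 = 35*517 + 148
517 = 3*148 + 73
148 = 2*73 + 2
73 = 36*2 + 1
2 = 2*1 + 0
gcd(3342826, 1015773) = 1.
Back-substituting:
1 = 73 − 36·2
1 = −36·148 + 73·73
1 = 73·517 − 255·148
1 = −255·18243 + 8998·517
1 = 8998·37003 − 18251·18243
1 = −18251·129252 + 63751·37003
1 = 63751·295507 − 145753·129252
1 = −145753·1015773 + 501010·295507
1 = 501010·3342826 − 1648783·1015773
So 1 = (501010)·3342826 + (-1648783)·1015773.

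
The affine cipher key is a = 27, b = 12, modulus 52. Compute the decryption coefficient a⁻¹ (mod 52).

gcd(52, 27) by repeated division:
52 = 1·27 + 25
27 = 1·25 + 2
25 = 12·2 + 1
2 = 2·1 + 0
The gcd is 1. Working backward:
1 = 25 − 12·2
1 = −12·27 + 13·25
1 = 13·52 − 25·27
Thus 27·(-25) ≡ 1 (mod 52); reducing, -25 mod 52 = 27.

27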